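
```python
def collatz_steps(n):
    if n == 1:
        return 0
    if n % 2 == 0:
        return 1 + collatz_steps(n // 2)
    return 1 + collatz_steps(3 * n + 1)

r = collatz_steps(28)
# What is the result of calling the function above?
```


collatz_steps(28)
28 is even -> collatz_steps(14)
14 is even -> collatz_steps(7)
7 is odd -> 3*7+1 = 22 -> collatz_steps(22)
22 is even -> collatz_steps(11)
11 is odd -> 3*11+1 = 34 -> collatz_steps(34)
34 is even -> collatz_steps(17)
17 is odd -> 3*17+1 = 52 -> collatz_steps(52)
52 is even -> collatz_steps(26)
26 is even -> collatz_steps(13)
13 is odd -> 3*13+1 = 40 -> collatz_steps(40)
40 is even -> collatz_steps(20)
20 is even -> collatz_steps(10)
10 is even -> collatz_steps(5)
5 is odd -> 3*5+1 = 16 -> collatz_steps(16)
16 is even -> collatz_steps(8)
8 is even -> collatz_steps(4)
4 is even -> collatz_steps(2)
2 is even -> collatz_steps(1)
Reached 1 after 18 steps
= 18


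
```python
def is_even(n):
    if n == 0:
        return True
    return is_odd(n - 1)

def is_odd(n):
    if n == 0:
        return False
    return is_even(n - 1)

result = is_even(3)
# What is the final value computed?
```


is_even(3)
= is_odd(2)
= is_even(1)
= is_odd(0)
n == 0: return False
= False


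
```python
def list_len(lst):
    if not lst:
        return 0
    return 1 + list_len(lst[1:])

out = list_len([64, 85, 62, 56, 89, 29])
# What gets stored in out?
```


list_len([64, 85, 62, 56, 89, 29])
= 1 + list_len([85, 62, 56, 89, 29])
= 1 + 1 + list_len([62, 56, 89, 29])
= 1 + 1 + 1 + list_len([56, 89, 29])
= 1 + 1 + 1 + 1 + list_len([89, 29])
= 1 + 1 + 1 + 1 + 1 + list_len([29])
= 1 + 1 + 1 + 1 + 1 + 1 + list_len([])
= 1 + 1 + 1 + 1 + 1 + 1 + 0
= 6


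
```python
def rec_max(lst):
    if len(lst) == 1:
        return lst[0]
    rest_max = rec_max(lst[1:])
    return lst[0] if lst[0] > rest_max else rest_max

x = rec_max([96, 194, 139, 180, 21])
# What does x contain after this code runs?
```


rec_max([96, 194, 139, 180, 21])
= compare 96 with rec_max([194, 139, 180, 21])
= compare 194 with rec_max([139, 180, 21])
= compare 139 with rec_max([180, 21])
= compare 180 with rec_max([21])
Base: rec_max([21]) = 21
compare 180 with 21: max = 180
compare 139 with 180: max = 180
compare 194 with 180: max = 194
compare 96 with 194: max = 194
= 194


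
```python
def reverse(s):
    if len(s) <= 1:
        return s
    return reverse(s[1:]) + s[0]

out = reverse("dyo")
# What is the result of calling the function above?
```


reverse("dyo")
= reverse("yo") + "d"
= reverse("o") + "y" + "d"
= "o" + "y" + "d"
= "oyd"


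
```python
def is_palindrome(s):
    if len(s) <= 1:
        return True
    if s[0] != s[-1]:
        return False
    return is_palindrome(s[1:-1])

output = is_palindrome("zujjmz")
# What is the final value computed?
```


is_palindrome("zujjmz")
"zujjmz": s[0]='z' == s[-1]='z' -> is_palindrome("ujjm")
"ujjm": s[0]='u' != s[-1]='m' -> False
= False


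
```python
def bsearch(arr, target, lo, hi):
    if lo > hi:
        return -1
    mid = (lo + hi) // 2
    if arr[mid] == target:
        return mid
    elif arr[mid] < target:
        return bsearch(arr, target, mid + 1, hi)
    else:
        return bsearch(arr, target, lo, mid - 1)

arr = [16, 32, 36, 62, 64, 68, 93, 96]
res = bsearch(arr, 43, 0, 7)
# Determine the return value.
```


bsearch(arr, 43, 0, 7)
lo=0, hi=7, mid=3, arr[mid]=62
62 > 43, search left half
lo=0, hi=2, mid=1, arr[mid]=32
32 < 43, search right half
lo=2, hi=2, mid=2, arr[mid]=36
36 < 43, search right half
lo > hi, target not found, return -1
= -1


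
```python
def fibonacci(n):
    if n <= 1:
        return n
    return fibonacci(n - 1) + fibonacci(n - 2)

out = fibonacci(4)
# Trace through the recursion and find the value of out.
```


fibonacci(4)
= fibonacci(3) + fibonacci(2)
= (fibonacci(2) + fibonacci(1)) + fibonacci(2)
Computing bottom-up: fibonacci(0)=0, fibonacci(1)=1, fibonacci(2)=1, fibonacci(3)=2, fibonacci(4)=3
= 3


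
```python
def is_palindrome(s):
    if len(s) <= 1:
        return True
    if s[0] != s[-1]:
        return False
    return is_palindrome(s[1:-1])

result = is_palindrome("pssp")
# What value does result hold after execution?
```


is_palindrome("pssp")
"pssp": s[0]='p' == s[-1]='p' -> is_palindrome("ss")
"ss": s[0]='s' == s[-1]='s' -> is_palindrome("")
"": len <= 1 -> True
= True


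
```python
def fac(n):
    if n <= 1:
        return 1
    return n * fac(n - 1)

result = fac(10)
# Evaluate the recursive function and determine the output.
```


fac(10)
= 10 * fac(9)
= 10 * 9 * fac(8)
= 10 * 9 * 8 * fac(7)
= 10 * 9 * 8 * 7 * fac(6)
= 10 * 9 * 8 * 7 * 6 * fac(5)
= 10 * 9 * 8 * 7 * 6 * 5 * fac(4)
= 10 * 9 * 8 * 7 * 6 * 5 * 4 * fac(3)
= 10 * 9 * 8 * 7 * 6 * 5 * 4 * 3 * fac(2)
= 10 * 9 * 8 * 7 * 6 * 5 * 4 * 3 * 2 * fac(1)
= 10 * 9 * 8 * 7 * 6 * 5 * 4 * 3 * 2 * 1
= 3628800


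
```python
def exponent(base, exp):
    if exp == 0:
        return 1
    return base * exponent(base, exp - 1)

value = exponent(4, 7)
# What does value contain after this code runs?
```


exponent(4, 7)
= 4 * exponent(4, 6)
= 4 * 4 * exponent(4, 5)
= 4 * 4 * 4 * exponent(4, 4)
= 4 * 4 * 4 * 4 * exponent(4, 3)
= 4 * 4 * 4 * 4 * 4 * exponent(4, 2)
= 4 * 4 * 4 * 4 * 4 * 4 * exponent(4, 1)
= 4 * 4 * 4 * 4 * 4 * 4 * 4 * exponent(4, 0)
= 4 * 4 * 4 * 4 * 4 * 4 * 4 * 1
= 16384


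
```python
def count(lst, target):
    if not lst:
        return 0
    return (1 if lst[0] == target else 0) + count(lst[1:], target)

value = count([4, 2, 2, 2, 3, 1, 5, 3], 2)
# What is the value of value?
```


count([4, 2, 2, 2, 3, 1, 5, 3], 2)
lst[0]=4 != 2: 0 + count([2, 2, 2, 3, 1, 5, 3], 2)
lst[0]=2 == 2: 1 + count([2, 2, 3, 1, 5, 3], 2)
lst[0]=2 == 2: 1 + count([2, 3, 1, 5, 3], 2)
lst[0]=2 == 2: 1 + count([3, 1, 5, 3], 2)
lst[0]=3 != 2: 0 + count([1, 5, 3], 2)
lst[0]=1 != 2: 0 + count([5, 3], 2)
lst[0]=5 != 2: 0 + count([3], 2)
lst[0]=3 != 2: 0 + count([], 2)
= 3


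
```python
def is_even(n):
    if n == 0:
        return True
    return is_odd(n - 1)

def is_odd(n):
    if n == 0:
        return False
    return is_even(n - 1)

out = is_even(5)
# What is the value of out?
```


is_even(5)
= is_odd(4)
= is_even(3)
= is_odd(2)
= is_even(1)
= is_odd(0)
n == 0: return False
= False


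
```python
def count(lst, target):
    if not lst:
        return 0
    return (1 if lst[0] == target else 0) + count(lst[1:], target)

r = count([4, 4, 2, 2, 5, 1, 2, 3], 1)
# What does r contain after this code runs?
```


count([4, 4, 2, 2, 5, 1, 2, 3], 1)
lst[0]=4 != 1: 0 + count([4, 2, 2, 5, 1, 2, 3], 1)
lst[0]=4 != 1: 0 + count([2, 2, 5, 1, 2, 3], 1)
lst[0]=2 != 1: 0 + count([2, 5, 1, 2, 3], 1)
lst[0]=2 != 1: 0 + count([5, 1, 2, 3], 1)
lst[0]=5 != 1: 0 + count([1, 2, 3], 1)
lst[0]=1 == 1: 1 + count([2, 3], 1)
lst[0]=2 != 1: 0 + count([3], 1)
lst[0]=3 != 1: 0 + count([], 1)
= 1


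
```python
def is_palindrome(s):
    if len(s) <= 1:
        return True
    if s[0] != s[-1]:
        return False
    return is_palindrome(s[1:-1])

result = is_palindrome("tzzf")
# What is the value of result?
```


is_palindrome("tzzf")
"tzzf": s[0]='t' != s[-1]='f' -> False
= False


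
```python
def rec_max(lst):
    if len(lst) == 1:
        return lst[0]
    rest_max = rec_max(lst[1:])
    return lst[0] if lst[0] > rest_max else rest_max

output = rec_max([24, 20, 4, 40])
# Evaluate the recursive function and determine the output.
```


rec_max([24, 20, 4, 40])
= compare 24 with rec_max([20, 4, 40])
= compare 20 with rec_max([4, 40])
= compare 4 with rec_max([40])
Base: rec_max([40]) = 40
compare 4 with 40: max = 40
compare 20 with 40: max = 40
compare 24 with 40: max = 40
= 40


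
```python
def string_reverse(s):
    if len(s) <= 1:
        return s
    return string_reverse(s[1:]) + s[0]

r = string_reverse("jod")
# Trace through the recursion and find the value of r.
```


string_reverse("jod")
= string_reverse("od") + "j"
= string_reverse("d") + "o" + "j"
= "d" + "o" + "j"
= "doj"


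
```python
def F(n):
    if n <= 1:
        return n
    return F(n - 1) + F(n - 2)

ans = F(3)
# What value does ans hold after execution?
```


F(3)
= F(2) + F(1)
Computing bottom-up: F(0)=0, F(1)=1, F(2)=1, F(3)=2
= 2


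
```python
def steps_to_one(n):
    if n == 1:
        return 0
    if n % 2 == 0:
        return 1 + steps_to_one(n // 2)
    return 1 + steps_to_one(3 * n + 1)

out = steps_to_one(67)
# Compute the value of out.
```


steps_to_one(67)
67 is odd -> 3*67+1 = 202 -> steps_to_one(202)
202 is even -> steps_to_one(101)
101 is odd -> 3*101+1 = 304 -> steps_to_one(304)
304 is even -> steps_to_one(152)
152 is even -> steps_to_one(76)
76 is even -> steps_to_one(38)
38 is even -> steps_to_one(19)
19 is odd -> 3*19+1 = 58 -> steps_to_one(58)
58 is even -> steps_to_one(29)
29 is odd -> 3*29+1 = 88 -> steps_to_one(88)
88 is even -> steps_to_one(44)
44 is even -> steps_to_one(22)
22 is even -> steps_to_one(11)
11 is odd -> 3*11+1 = 34 -> steps_to_one(34)
34 is even -> steps_to_one(17)
17 is odd -> 3*17+1 = 52 -> steps_to_one(52)
52 is even -> steps_to_one(26)
26 is even -> steps_to_one(13)
13 is odd -> 3*13+1 = 40 -> steps_to_one(40)
40 is even -> steps_to_one(20)
20 is even -> steps_to_one(10)
10 is even -> steps_to_one(5)
5 is odd -> 3*5+1 = 16 -> steps_to_one(16)
16 is even -> steps_to_one(8)
8 is even -> steps_to_one(4)
4 is even -> steps_to_one(2)
2 is even -> steps_to_one(1)
Reached 1 after 27 steps
= 27


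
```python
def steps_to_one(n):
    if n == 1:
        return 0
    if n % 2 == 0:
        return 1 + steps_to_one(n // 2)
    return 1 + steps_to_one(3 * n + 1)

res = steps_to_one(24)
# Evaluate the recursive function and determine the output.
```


steps_to_one(24)
24 is even -> steps_to_one(12)
12 is even -> steps_to_one(6)
6 is even -> steps_to_one(3)
3 is odd -> 3*3+1 = 10 -> steps_to_one(10)
10 is even -> steps_to_one(5)
5 is odd -> 3*5+1 = 16 -> steps_to_one(16)
16 is even -> steps_to_one(8)
8 is even -> steps_to_one(4)
4 is even -> steps_to_one(2)
2 is even -> steps_to_one(1)
Reached 1 after 10 steps
= 10


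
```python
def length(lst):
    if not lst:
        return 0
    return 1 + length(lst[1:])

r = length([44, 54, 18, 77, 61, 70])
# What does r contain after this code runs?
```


length([44, 54, 18, 77, 61, 70])
= 1 + length([54, 18, 77, 61, 70])
= 1 + 1 + length([18, 77, 61, 70])
= 1 + 1 + 1 + length([77, 61, 70])
= 1 + 1 + 1 + 1 + length([61, 70])
= 1 + 1 + 1 + 1 + 1 + length([70])
= 1 + 1 + 1 + 1 + 1 + 1 + length([])
= 1 + 1 + 1 + 1 + 1 + 1 + 0
= 6


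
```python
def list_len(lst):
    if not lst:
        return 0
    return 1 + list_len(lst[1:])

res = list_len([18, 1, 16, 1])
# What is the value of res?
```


list_len([18, 1, 16, 1])
= 1 + list_len([1, 16, 1])
= 1 + 1 + list_len([16, 1])
= 1 + 1 + 1 + list_len([1])
= 1 + 1 + 1 + 1 + list_len([])
= 1 + 1 + 1 + 1 + 0
= 4


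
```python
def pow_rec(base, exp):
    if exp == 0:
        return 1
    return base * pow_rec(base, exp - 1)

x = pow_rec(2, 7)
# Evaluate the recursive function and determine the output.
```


pow_rec(2, 7)
= 2 * pow_rec(2, 6)
= 2 * 2 * pow_rec(2, 5)
= 2 * 2 * 2 * pow_rec(2, 4)
= 2 * 2 * 2 * 2 * pow_rec(2, 3)
= 2 * 2 * 2 * 2 * 2 * pow_rec(2, 2)
= 2 * 2 * 2 * 2 * 2 * 2 * pow_rec(2, 1)
= 2 * 2 * 2 * 2 * 2 * 2 * 2 * pow_rec(2, 0)
= 2 * 2 * 2 * 2 * 2 * 2 * 2 * 1
= 128


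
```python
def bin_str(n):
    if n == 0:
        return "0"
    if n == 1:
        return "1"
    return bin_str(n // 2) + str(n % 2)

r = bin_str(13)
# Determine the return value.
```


bin_str(13)
= bin_str(6) + "1"
= bin_str(3) + "0" + "1"
= bin_str(1) + "1" + "0" + "1"
= "1" + "1" + "0" + "1"
= "1101"


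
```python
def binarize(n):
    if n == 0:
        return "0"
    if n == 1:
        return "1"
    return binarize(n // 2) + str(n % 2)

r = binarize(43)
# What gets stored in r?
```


binarize(43)
= binarize(21) + "1"
= binarize(10) + "1" + "1"
= binarize(5) + "0" + "1" + "1"
= binarize(2) + "1" + "0" + "1" + "1"
= binarize(1) + "0" + "1" + "0" + "1" + "1"
= "1" + "0" + "1" + "0" + "1" + "1"
= "101011"


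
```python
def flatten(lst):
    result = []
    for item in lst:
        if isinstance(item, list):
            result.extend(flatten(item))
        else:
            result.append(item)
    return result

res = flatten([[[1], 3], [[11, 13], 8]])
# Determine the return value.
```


flatten([[[1], 3], [[11, 13], 8]])
Processing each element:
  [[1], 3] is a list -> flatten recursively -> [1, 3]
  [[11, 13], 8] is a list -> flatten recursively -> [11, 13, 8]
= [1, 3, 11, 13, 8]


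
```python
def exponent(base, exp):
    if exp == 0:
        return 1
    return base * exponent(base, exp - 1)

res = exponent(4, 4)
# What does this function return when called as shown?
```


exponent(4, 4)
= 4 * exponent(4, 3)
= 4 * 4 * exponent(4, 2)
= 4 * 4 * 4 * exponent(4, 1)
= 4 * 4 * 4 * 4 * exponent(4, 0)
= 4 * 4 * 4 * 4 * 1
= 256


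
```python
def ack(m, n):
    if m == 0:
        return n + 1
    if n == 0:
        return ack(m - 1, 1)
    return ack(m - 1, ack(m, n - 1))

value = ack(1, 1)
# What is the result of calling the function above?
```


ack(1, 1)
= ack(0, ack(1, 0))
First compute ack(1, 0) = 2
= ack(0, 2)
= 3


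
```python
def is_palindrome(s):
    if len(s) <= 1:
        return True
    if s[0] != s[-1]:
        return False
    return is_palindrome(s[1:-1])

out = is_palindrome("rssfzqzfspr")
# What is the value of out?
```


is_palindrome("rssfzqzfspr")
"rssfzqzfspr": s[0]='r' == s[-1]='r' -> is_palindrome("ssfzqzfsp")
"ssfzqzfsp": s[0]='s' != s[-1]='p' -> False
= False


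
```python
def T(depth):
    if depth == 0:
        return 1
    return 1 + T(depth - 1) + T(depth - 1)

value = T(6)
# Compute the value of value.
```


T(6)
= 1 + T(5) + T(5)
= 1 + 2 * T(5)
T(k) = 2^(k+1) - 1
T(0) = 1
T(1) = 3
T(2) = 7
T(3) = 15
T(4) = 31
T(6) = 2^7 - 1 = 127


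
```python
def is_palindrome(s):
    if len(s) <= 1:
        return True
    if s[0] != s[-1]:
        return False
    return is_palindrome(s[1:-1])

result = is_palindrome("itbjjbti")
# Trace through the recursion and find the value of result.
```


is_palindrome("itbjjbti")
"itbjjbti": s[0]='i' == s[-1]='i' -> is_palindrome("tbjjbt")
"tbjjbt": s[0]='t' == s[-1]='t' -> is_palindrome("bjjb")
"bjjb": s[0]='b' == s[-1]='b' -> is_palindrome("jj")
"jj": s[0]='j' == s[-1]='j' -> is_palindrome("")
"": len <= 1 -> True
= True


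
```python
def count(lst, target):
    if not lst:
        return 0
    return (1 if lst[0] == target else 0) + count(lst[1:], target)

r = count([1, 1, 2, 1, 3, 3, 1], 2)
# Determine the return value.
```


count([1, 1, 2, 1, 3, 3, 1], 2)
lst[0]=1 != 2: 0 + count([1, 2, 1, 3, 3, 1], 2)
lst[0]=1 != 2: 0 + count([2, 1, 3, 3, 1], 2)
lst[0]=2 == 2: 1 + count([1, 3, 3, 1], 2)
lst[0]=1 != 2: 0 + count([3, 3, 1], 2)
lst[0]=3 != 2: 0 + count([3, 1], 2)
lst[0]=3 != 2: 0 + count([1], 2)
lst[0]=1 != 2: 0 + count([], 2)
= 1


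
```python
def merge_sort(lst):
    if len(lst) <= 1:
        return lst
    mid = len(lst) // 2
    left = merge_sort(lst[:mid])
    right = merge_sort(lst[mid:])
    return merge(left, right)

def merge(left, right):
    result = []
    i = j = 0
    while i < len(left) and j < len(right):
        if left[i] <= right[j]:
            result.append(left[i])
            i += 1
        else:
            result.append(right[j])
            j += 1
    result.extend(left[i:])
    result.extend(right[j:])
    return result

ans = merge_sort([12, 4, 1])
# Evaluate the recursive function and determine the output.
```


merge_sort([12, 4, 1])
Split into [12] and [4, 1]
Left sorted: [12]
Right sorted: [1, 4]
Merge [12] and [1, 4]
= [1, 4, 12]


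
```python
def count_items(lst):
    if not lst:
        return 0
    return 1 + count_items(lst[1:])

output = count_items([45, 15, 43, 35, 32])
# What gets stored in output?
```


count_items([45, 15, 43, 35, 32])
= 1 + count_items([15, 43, 35, 32])
= 1 + 1 + count_items([43, 35, 32])
= 1 + 1 + 1 + count_items([35, 32])
= 1 + 1 + 1 + 1 + count_items([32])
= 1 + 1 + 1 + 1 + 1 + count_items([])
= 1 + 1 + 1 + 1 + 1 + 0
= 5


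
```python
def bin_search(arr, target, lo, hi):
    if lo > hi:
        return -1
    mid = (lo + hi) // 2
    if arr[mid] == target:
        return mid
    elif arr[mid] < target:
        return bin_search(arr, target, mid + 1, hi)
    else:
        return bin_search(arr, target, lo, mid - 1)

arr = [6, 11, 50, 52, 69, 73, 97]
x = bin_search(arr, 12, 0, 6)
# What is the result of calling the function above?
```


bin_search(arr, 12, 0, 6)
lo=0, hi=6, mid=3, arr[mid]=52
52 > 12, search left half
lo=0, hi=2, mid=1, arr[mid]=11
11 < 12, search right half
lo=2, hi=2, mid=2, arr[mid]=50
50 > 12, search left half
lo > hi, target not found, return -1
= -1


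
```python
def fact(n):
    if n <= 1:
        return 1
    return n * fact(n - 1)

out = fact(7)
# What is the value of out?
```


fact(7)
= 7 * fact(6)
= 7 * 6 * fact(5)
= 7 * 6 * 5 * fact(4)
= 7 * 6 * 5 * 4 * fact(3)
= 7 * 6 * 5 * 4 * 3 * fact(2)
= 7 * 6 * 5 * 4 * 3 * 2 * fact(1)
= 7 * 6 * 5 * 4 * 3 * 2 * 1
= 5040


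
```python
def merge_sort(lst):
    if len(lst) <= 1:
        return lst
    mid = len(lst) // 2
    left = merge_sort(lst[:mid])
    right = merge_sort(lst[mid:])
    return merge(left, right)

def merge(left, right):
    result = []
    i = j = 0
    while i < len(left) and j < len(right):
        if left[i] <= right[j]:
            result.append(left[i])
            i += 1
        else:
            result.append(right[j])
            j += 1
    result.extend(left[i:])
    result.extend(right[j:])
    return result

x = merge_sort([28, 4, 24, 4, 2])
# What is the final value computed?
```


merge_sort([28, 4, 24, 4, 2])
Split into [28, 4] and [24, 4, 2]
Left sorted: [4, 28]
Right sorted: [2, 4, 24]
Merge [4, 28] and [2, 4, 24]
= [2, 4, 4, 24, 28]


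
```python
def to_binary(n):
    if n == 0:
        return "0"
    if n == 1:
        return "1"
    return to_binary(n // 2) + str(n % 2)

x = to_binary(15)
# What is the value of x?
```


to_binary(15)
= to_binary(7) + "1"
= to_binary(3) + "1" + "1"
= to_binary(1) + "1" + "1" + "1"
= "1" + "1" + "1" + "1"
= "1111"


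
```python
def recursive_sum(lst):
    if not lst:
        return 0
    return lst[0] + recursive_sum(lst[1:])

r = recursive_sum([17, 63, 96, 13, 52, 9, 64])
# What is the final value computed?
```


recursive_sum([17, 63, 96, 13, 52, 9, 64])
= 17 + recursive_sum([63, 96, 13, 52, 9, 64])
= 17 + 63 + recursive_sum([96, 13, 52, 9, 64])
= 17 + 63 + 96 + recursive_sum([13, 52, 9, 64])
= 17 + 63 + 96 + 13 + recursive_sum([52, 9, 64])
= 17 + 63 + 96 + 13 + 52 + recursive_sum([9, 64])
= 17 + 63 + 96 + 13 + 52 + 9 + recursive_sum([64])
= 17 + 63 + 96 + 13 + 52 + 9 + 64 + recursive_sum([])
= 17 + 63 + 96 + 13 + 52 + 9 + 64 + 0
= 314


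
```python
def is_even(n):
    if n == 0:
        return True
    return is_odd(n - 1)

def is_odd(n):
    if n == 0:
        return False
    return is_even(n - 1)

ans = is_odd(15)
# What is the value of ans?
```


is_odd(15)
= is_even(14)
= is_odd(13)
= is_even(12)
= is_odd(11)
= is_even(10)
= is_odd(9)
= is_even(8)
= is_odd(7)
= is_even(6)
= is_odd(5)
= is_even(4)
= is_odd(3)
= is_even(2)
= is_odd(1)
= is_even(0)
n == 0: return True
= True


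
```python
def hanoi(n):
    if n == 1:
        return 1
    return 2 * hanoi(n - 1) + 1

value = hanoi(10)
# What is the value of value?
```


hanoi(10)
= 2 * hanoi(9) + 1
= 2 * (2 * hanoi(8) + 1) + 1
= 2 * (2 * (2 * hanoi(7) + 1) + 1) + 1
= 2 * (2 * (2 * (2 * hanoi(6) + 1) + 1) + 1) + 1
= 2 * (2 * (2 * (2 * (2 * hanoi(5) + 1) + 1) + 1) + 1) + 1
= 2 * (2 * (2 * (2 * (2 * (2 * hanoi(4) + 1) + 1) + 1) + 1) + 1) + 1
= 2 * (2 * (2 * (2 * (2 * (2 * (2 * hanoi(3) + 1) + 1) + 1) + 1) + 1) + 1) + 1
= 2 * (2 * (2 * (2 * (2 * (2 * (2 * (2 * hanoi(2) + 1) + 1) + 1) + 1) + 1) + 1) + 1) + 1
= 2 * (2 * (2 * (2 * (2 * (2 * (2 * (2 * (2 * hanoi(1) + 1) + 1) + 1) + 1) + 1) + 1) + 1) + 1) + 1
Now compute bottom-up:
hanoi(1) = 1
hanoi(2) = 2 * 1 + 1 = 3
hanoi(3) = 2 * 3 + 1 = 7
hanoi(4) = 2 * 7 + 1 = 15
hanoi(5) = 2 * 15 + 1 = 31
hanoi(6) = 2 * 31 + 1 = 63
hanoi(7) = 2 * 63 + 1 = 127
hanoi(8) = 2 * 127 + 1 = 255
hanoi(9) = 2 * 255 + 1 = 511
hanoi(10) = 2 * 511 + 1 = 1023
= 1023


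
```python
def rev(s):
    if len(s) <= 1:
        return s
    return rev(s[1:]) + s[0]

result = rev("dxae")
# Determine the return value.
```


rev("dxae")
= rev("xae") + "d"
= rev("ae") + "x" + "d"
= rev("e") + "a" + "x" + "d"
= "e" + "a" + "x" + "d"
= "eaxd"


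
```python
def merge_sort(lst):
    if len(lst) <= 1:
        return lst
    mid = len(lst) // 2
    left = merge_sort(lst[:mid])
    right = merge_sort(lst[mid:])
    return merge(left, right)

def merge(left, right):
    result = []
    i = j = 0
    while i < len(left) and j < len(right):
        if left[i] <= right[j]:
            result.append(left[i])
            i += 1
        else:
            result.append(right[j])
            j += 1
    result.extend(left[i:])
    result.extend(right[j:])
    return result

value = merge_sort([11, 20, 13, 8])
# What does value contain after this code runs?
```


merge_sort([11, 20, 13, 8])
Split into [11, 20] and [13, 8]
Left sorted: [11, 20]
Right sorted: [8, 13]
Merge [11, 20] and [8, 13]
= [8, 11, 13, 20]


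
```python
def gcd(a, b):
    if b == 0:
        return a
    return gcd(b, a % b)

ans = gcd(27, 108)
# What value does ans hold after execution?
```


gcd(27, 108)
= gcd(108, 27 % 108) = gcd(108, 27)
= gcd(27, 108 % 27) = gcd(27, 0)
b == 0, return a = 27


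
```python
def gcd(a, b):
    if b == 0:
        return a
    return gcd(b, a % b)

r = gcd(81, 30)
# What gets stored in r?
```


gcd(81, 30)
= gcd(30, 81 % 30) = gcd(30, 21)
= gcd(21, 30 % 21) = gcd(21, 9)
= gcd(9, 21 % 9) = gcd(9, 3)
= gcd(3, 9 % 3) = gcd(3, 0)
b == 0, return a = 3


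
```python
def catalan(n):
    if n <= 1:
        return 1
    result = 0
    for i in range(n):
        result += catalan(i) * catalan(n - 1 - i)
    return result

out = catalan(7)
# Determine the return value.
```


catalan(7)
= sum of catalan(i) * catalan(7-1-i) for i in 0..6
First compute sub-values bottom-up:
  catalan(0) = 1, catalan(1) = 1
  catalan(2) = 1*1 + 1*1 = 2
  catalan(3) = 1*2 + 1*1 + 2*1 = 5
  catalan(4) = 1*5 + 1*2 + 2*1 + 5*1 = 14
  catalan(5) = 1*14 + 1*5 + 2*2 + 5*1 + 14*1 = 42
  catalan(6) = 1*42 + 1*14 + 2*5 + 5*2 + 14*1 + 42*1 = 132
Now catalan(7):
  catalan(0)*catalan(6) = 1*132 = 132
  catalan(1)*catalan(5) = 1*42 = 42
  catalan(2)*catalan(4) = 2*14 = 28
  catalan(3)*catalan(3) = 5*5 = 25
  catalan(4)*catalan(2) = 14*2 = 28
  catalan(5)*catalan(1) = 42*1 = 42
  catalan(6)*catalan(0) = 132*1 = 132
= 132 + 42 + 28 + 25 + 28 + 42 + 132
= 429


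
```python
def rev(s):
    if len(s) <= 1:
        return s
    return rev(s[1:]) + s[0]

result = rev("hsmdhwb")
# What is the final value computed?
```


rev("hsmdhwb")
= rev("smdhwb") + "h"
= rev("mdhwb") + "s" + "h"
= rev("dhwb") + "m" + "s" + "h"
= rev("hwb") + "d" + "m" + "s" + "h"
= rev("wb") + "h" + "d" + "m" + "s" + "h"
= rev("b") + "w" + "h" + "d" + "m" + "s" + "h"
= "b" + "w" + "h" + "d" + "m" + "s" + "h"
= "bwhdmsh"


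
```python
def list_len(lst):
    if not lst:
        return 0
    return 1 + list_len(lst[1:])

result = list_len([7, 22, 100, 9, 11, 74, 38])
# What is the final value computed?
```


list_len([7, 22, 100, 9, 11, 74, 38])
= 1 + list_len([22, 100, 9, 11, 74, 38])
= 1 + 1 + list_len([100, 9, 11, 74, 38])
= 1 + 1 + 1 + list_len([9, 11, 74, 38])
= 1 + 1 + 1 + 1 + list_len([11, 74, 38])
= 1 + 1 + 1 + 1 + 1 + list_len([74, 38])
= 1 + 1 + 1 + 1 + 1 + 1 + list_len([38])
= 1 + 1 + 1 + 1 + 1 + 1 + 1 + list_len([])
= 1 + 1 + 1 + 1 + 1 + 1 + 1 + 0
= 7


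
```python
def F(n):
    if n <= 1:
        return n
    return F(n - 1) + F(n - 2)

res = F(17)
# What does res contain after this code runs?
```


F(17)
= F(16) + F(15)
= (F(15) + F(14)) + F(15)
Computing bottom-up: F(0)=0, F(1)=1, F(2)=1, F(3)=2, F(4)=3, F(5)=5, F(6)=8, F(7)=13, F(8)=21, F(9)=34, F(10)=55, F(11)=89, F(12)=144, F(13)=233, F(14)=377, F(15)=610, F(16)=987, F(17)=1597
= 1597


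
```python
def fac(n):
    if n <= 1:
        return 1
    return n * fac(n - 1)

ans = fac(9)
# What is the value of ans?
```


fac(9)
= 9 * fac(8)
= 9 * 8 * fac(7)
= 9 * 8 * 7 * fac(6)
= 9 * 8 * 7 * 6 * fac(5)
= 9 * 8 * 7 * 6 * 5 * fac(4)
= 9 * 8 * 7 * 6 * 5 * 4 * fac(3)
= 9 * 8 * 7 * 6 * 5 * 4 * 3 * fac(2)
= 9 * 8 * 7 * 6 * 5 * 4 * 3 * 2 * fac(1)
= 9 * 8 * 7 * 6 * 5 * 4 * 3 * 2 * 1
= 362880


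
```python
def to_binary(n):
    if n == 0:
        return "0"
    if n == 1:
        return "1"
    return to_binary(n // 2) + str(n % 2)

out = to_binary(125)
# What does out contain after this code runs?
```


to_binary(125)
= to_binary(62) + "1"
= to_binary(31) + "0" + "1"
= to_binary(15) + "1" + "0" + "1"
= to_binary(7) + "1" + "1" + "0" + "1"
= to_binary(3) + "1" + "1" + "1" + "0" + "1"
= to_binary(1) + "1" + "1" + "1" + "1" + "0" + "1"
= "1" + "1" + "1" + "1" + "1" + "0" + "1"
= "1111101"


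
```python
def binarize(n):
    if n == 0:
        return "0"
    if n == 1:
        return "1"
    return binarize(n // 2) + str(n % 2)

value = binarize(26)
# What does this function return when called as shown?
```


binarize(26)
= binarize(13) + "0"
= binarize(6) + "1" + "0"
= binarize(3) + "0" + "1" + "0"
= binarize(1) + "1" + "0" + "1" + "0"
= "1" + "1" + "0" + "1" + "0"
= "11010"


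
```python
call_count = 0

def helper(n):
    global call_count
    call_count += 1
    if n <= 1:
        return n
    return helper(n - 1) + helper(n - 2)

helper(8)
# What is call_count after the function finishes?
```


helper(8) calls helper(7) and helper(6); each non-base call branches into two more.
Let C(k) = total number of calls made by helper(k), including the call to helper(k) itself.
Base cases: C(0) = 1, C(1) = 1
Recurrence: C(k) = 1 + C(k-1) + C(k-2)
  C(2) = 1 + C(1) + C(0) = 1 + 1 + 1 = 3
  C(3) = 1 + C(2) + C(1) = 1 + 3 + 1 = 5
  C(4) = 1 + C(3) + C(2) = 1 + 5 + 3 = 9
  C(5) = 1 + C(4) + C(3) = 1 + 9 + 5 = 15
  C(6) = 1 + C(5) + C(4) = 1 + 15 + 9 = 25
  C(7) = 1 + C(6) + C(5) = 1 + 25 + 15 = 41
  C(8) = 1 + C(7) + C(6) = 1 + 41 + 25 = 67
Total calls = C(8) = 67


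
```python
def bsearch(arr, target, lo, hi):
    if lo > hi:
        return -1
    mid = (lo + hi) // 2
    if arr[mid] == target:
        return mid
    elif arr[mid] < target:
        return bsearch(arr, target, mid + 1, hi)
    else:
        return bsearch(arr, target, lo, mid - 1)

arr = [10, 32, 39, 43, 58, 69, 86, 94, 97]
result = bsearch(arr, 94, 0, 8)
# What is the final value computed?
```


bsearch(arr, 94, 0, 8)
lo=0, hi=8, mid=4, arr[mid]=58
58 < 94, search right half
lo=5, hi=8, mid=6, arr[mid]=86
86 < 94, search right half
lo=7, hi=8, mid=7, arr[mid]=94
arr[7] == 94, found at index 7
= 7


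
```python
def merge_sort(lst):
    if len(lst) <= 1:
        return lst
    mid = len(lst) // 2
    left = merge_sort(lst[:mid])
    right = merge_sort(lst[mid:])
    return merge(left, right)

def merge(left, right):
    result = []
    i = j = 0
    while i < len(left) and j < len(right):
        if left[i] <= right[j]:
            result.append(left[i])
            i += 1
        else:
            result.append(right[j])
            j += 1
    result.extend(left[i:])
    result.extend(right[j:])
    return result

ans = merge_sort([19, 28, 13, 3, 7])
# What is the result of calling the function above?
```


merge_sort([19, 28, 13, 3, 7])
Split into [19, 28] and [13, 3, 7]
Left sorted: [19, 28]
Right sorted: [3, 7, 13]
Merge [19, 28] and [3, 7, 13]
= [3, 7, 13, 19, 28]


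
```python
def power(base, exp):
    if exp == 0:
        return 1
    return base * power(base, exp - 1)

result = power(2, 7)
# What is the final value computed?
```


power(2, 7)
= 2 * power(2, 6)
= 2 * 2 * power(2, 5)
= 2 * 2 * 2 * power(2, 4)
= 2 * 2 * 2 * 2 * power(2, 3)
= 2 * 2 * 2 * 2 * 2 * power(2, 2)
= 2 * 2 * 2 * 2 * 2 * 2 * power(2, 1)
= 2 * 2 * 2 * 2 * 2 * 2 * 2 * power(2, 0)
= 2 * 2 * 2 * 2 * 2 * 2 * 2 * 1
= 128


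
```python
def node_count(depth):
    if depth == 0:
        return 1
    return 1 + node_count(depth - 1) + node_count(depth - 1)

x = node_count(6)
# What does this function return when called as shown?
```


node_count(6)
= 1 + node_count(5) + node_count(5)
= 1 + 2 * node_count(5)
node_count(k) = 2^(k+1) - 1
node_count(0) = 1
node_count(1) = 3
node_count(2) = 7
node_count(3) = 15
node_count(4) = 31
node_count(6) = 2^7 - 1 = 127


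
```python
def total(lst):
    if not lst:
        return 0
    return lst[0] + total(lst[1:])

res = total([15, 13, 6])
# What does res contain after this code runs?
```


total([15, 13, 6])
= 15 + total([13, 6])
= 15 + 13 + total([6])
= 15 + 13 + 6 + total([])
= 15 + 13 + 6 + 0
= 34


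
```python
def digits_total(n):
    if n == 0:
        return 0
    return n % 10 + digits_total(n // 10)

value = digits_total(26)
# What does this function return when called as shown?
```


digits_total(26)
= 6 + digits_total(2)
= 6 + 2 + digits_total(0)
= 6 + 2 + 0
= 8


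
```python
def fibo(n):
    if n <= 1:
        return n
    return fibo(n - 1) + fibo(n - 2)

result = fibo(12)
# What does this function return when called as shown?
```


fibo(12)
= fibo(11) + fibo(10)
= (fibo(10) + fibo(9)) + fibo(10)
Computing bottom-up: fibo(0)=0, fibo(1)=1, fibo(2)=1, fibo(3)=2, fibo(4)=3, fibo(5)=5, fibo(6)=8, fibo(7)=13, fibo(8)=21, fibo(9)=34, fibo(10)=55, fibo(11)=89, fibo(12)=144
= 144


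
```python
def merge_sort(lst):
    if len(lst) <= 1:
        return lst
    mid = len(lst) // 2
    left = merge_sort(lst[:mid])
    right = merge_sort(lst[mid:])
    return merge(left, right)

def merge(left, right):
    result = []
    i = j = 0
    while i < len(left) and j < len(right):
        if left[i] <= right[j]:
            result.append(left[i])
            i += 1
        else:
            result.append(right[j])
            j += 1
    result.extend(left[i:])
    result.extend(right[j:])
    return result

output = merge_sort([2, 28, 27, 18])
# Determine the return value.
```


merge_sort([2, 28, 27, 18])
Split into [2, 28] and [27, 18]
Left sorted: [2, 28]
Right sorted: [18, 27]
Merge [2, 28] and [18, 27]
= [2, 18, 27, 28]


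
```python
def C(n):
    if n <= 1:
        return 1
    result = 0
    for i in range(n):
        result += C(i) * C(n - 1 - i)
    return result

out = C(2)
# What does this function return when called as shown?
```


C(2)
= sum of C(i) * C(2-1-i) for i in 0..1
  C(0)*C(1) = 1*1 = 1
  C(1)*C(0) = 1*1 = 1
= 1 + 1
= 2


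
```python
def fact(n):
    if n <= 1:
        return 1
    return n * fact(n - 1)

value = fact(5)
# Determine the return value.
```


fact(5)
= 5 * fact(4)
= 5 * 4 * fact(3)
= 5 * 4 * 3 * fact(2)
= 5 * 4 * 3 * 2 * fact(1)
= 5 * 4 * 3 * 2 * 1
= 120


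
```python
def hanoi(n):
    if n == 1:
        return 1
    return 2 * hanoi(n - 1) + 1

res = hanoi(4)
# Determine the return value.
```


hanoi(4)
= 2 * hanoi(3) + 1
= 2 * (2 * hanoi(2) + 1) + 1
= 2 * (2 * (2 * hanoi(1) + 1) + 1) + 1
Now compute bottom-up:
hanoi(1) = 1
hanoi(2) = 2 * 1 + 1 = 3
hanoi(3) = 2 * 3 + 1 = 7
hanoi(4) = 2 * 7 + 1 = 15
= 15


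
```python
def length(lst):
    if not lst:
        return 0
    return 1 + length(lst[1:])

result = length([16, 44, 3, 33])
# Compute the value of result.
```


length([16, 44, 3, 33])
= 1 + length([44, 3, 33])
= 1 + 1 + length([3, 33])
= 1 + 1 + 1 + length([33])
= 1 + 1 + 1 + 1 + length([])
= 1 + 1 + 1 + 1 + 0
= 4


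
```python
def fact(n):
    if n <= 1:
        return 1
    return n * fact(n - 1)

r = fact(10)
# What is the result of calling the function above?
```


fact(10)
= 10 * fact(9)
= 10 * 9 * fact(8)
= 10 * 9 * 8 * fact(7)
= 10 * 9 * 8 * 7 * fact(6)
= 10 * 9 * 8 * 7 * 6 * fact(5)
= 10 * 9 * 8 * 7 * 6 * 5 * fact(4)
= 10 * 9 * 8 * 7 * 6 * 5 * 4 * fact(3)
= 10 * 9 * 8 * 7 * 6 * 5 * 4 * 3 * fact(2)
= 10 * 9 * 8 * 7 * 6 * 5 * 4 * 3 * 2 * fact(1)
= 10 * 9 * 8 * 7 * 6 * 5 * 4 * 3 * 2 * 1
= 3628800


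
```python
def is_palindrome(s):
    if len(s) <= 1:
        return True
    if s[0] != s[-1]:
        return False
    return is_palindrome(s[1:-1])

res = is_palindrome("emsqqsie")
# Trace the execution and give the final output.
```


is_palindrome("emsqqsie")
"emsqqsie": s[0]='e' == s[-1]='e' -> is_palindrome("msqqsi")
"msqqsi": s[0]='m' != s[-1]='i' -> False
= False


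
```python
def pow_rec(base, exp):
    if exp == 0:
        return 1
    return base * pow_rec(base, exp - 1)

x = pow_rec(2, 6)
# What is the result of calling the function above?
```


pow_rec(2, 6)
= 2 * pow_rec(2, 5)
= 2 * 2 * pow_rec(2, 4)
= 2 * 2 * 2 * pow_rec(2, 3)
= 2 * 2 * 2 * 2 * pow_rec(2, 2)
= 2 * 2 * 2 * 2 * 2 * pow_rec(2, 1)
= 2 * 2 * 2 * 2 * 2 * 2 * pow_rec(2, 0)
= 2 * 2 * 2 * 2 * 2 * 2 * 1
= 64


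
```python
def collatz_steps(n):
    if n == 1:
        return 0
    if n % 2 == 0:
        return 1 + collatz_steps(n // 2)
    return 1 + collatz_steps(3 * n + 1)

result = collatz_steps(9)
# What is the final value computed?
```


collatz_steps(9)
9 is odd -> 3*9+1 = 28 -> collatz_steps(28)
28 is even -> collatz_steps(14)
14 is even -> collatz_steps(7)
7 is odd -> 3*7+1 = 22 -> collatz_steps(22)
22 is even -> collatz_steps(11)
11 is odd -> 3*11+1 = 34 -> collatz_steps(34)
34 is even -> collatz_steps(17)
17 is odd -> 3*17+1 = 52 -> collatz_steps(52)
52 is even -> collatz_steps(26)
26 is even -> collatz_steps(13)
13 is odd -> 3*13+1 = 40 -> collatz_steps(40)
40 is even -> collatz_steps(20)
20 is even -> collatz_steps(10)
10 is even -> collatz_steps(5)
5 is odd -> 3*5+1 = 16 -> collatz_steps(16)
16 is even -> collatz_steps(8)
8 is even -> collatz_steps(4)
4 is even -> collatz_steps(2)
2 is even -> collatz_steps(1)
Reached 1 after 19 steps
= 19


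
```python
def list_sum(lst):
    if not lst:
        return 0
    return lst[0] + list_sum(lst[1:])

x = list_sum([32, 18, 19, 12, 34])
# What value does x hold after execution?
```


list_sum([32, 18, 19, 12, 34])
= 32 + list_sum([18, 19, 12, 34])
= 32 + 18 + list_sum([19, 12, 34])
= 32 + 18 + 19 + list_sum([12, 34])
= 32 + 18 + 19 + 12 + list_sum([34])
= 32 + 18 + 19 + 12 + 34 + list_sum([])
= 32 + 18 + 19 + 12 + 34 + 0
= 115


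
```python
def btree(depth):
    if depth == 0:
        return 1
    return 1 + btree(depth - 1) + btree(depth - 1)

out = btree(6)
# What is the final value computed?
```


btree(6)
= 1 + btree(5) + btree(5)
= 1 + 2 * btree(5)
btree(k) = 2^(k+1) - 1
btree(0) = 1
btree(1) = 3
btree(2) = 7
btree(3) = 15
btree(4) = 31
btree(6) = 2^7 - 1 = 127


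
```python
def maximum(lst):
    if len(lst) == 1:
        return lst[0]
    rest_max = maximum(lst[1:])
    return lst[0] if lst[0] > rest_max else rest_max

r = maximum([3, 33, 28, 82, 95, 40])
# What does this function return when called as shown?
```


maximum([3, 33, 28, 82, 95, 40])
= compare 3 with maximum([33, 28, 82, 95, 40])
= compare 33 with maximum([28, 82, 95, 40])
= compare 28 with maximum([82, 95, 40])
= compare 82 with maximum([95, 40])
= compare 95 with maximum([40])
Base: maximum([40]) = 40
compare 95 with 40: max = 95
compare 82 with 95: max = 95
compare 28 with 95: max = 95
compare 33 with 95: max = 95
compare 3 with 95: max = 95
= 95


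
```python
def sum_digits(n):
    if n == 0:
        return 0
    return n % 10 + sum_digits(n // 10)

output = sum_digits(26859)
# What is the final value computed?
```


sum_digits(26859)
= 9 + sum_digits(2685)
= 9 + 5 + sum_digits(268)
= 9 + 5 + 8 + sum_digits(26)
= 9 + 5 + 8 + 6 + sum_digits(2)
= 9 + 5 + 8 + 6 + 2 + sum_digits(0)
= 9 + 5 + 8 + 6 + 2 + 0
= 30


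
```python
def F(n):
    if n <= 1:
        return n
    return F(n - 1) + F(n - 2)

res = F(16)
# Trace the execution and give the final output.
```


F(16)
= F(15) + F(14)
= (F(14) + F(13)) + F(14)
Computing bottom-up: F(0)=0, F(1)=1, F(2)=1, F(3)=2, F(4)=3, F(5)=5, F(6)=8, F(7)=13, F(8)=21, F(9)=34, F(10)=55, F(11)=89, F(12)=144, F(13)=233, F(14)=377, F(15)=610, F(16)=987
= 987


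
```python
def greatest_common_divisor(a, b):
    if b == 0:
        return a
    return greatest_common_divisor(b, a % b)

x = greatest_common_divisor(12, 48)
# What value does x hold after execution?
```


greatest_common_divisor(12, 48)
= greatest_common_divisor(48, 12 % 48) = greatest_common_divisor(48, 12)
= greatest_common_divisor(12, 48 % 12) = greatest_common_divisor(12, 0)
b == 0, return a = 12


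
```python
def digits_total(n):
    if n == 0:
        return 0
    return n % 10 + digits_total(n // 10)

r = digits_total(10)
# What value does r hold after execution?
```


digits_total(10)
= 0 + digits_total(1)
= 0 + 1 + digits_total(0)
= 0 + 1 + 0
= 1


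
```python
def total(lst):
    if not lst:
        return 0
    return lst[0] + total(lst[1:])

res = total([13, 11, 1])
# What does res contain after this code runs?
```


total([13, 11, 1])
= 13 + total([11, 1])
= 13 + 11 + total([1])
= 13 + 11 + 1 + total([])
= 13 + 11 + 1 + 0
= 25


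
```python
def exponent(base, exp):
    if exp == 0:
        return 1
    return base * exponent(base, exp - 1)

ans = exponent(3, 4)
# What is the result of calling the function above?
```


exponent(3, 4)
= 3 * exponent(3, 3)
= 3 * 3 * exponent(3, 2)
= 3 * 3 * 3 * exponent(3, 1)
= 3 * 3 * 3 * 3 * exponent(3, 0)
= 3 * 3 * 3 * 3 * 1
= 81


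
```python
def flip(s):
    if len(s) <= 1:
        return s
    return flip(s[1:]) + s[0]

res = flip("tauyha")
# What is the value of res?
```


flip("tauyha")
= flip("auyha") + "t"
= flip("uyha") + "a" + "t"
= flip("yha") + "u" + "a" + "t"
= flip("ha") + "y" + "u" + "a" + "t"
= flip("a") + "h" + "y" + "u" + "a" + "t"
= "a" + "h" + "y" + "u" + "a" + "t"
= "ahyuat"


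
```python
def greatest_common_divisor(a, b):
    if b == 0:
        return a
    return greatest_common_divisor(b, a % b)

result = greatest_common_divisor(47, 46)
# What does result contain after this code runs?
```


greatest_common_divisor(47, 46)
= greatest_common_divisor(46, 47 % 46) = greatest_common_divisor(46, 1)
= greatest_common_divisor(1, 46 % 1) = greatest_common_divisor(1, 0)
b == 0, return a = 1


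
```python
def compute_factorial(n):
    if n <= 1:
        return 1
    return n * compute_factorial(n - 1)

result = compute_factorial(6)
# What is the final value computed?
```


compute_factorial(6)
= 6 * compute_factorial(5)
= 6 * 5 * compute_factorial(4)
= 6 * 5 * 4 * compute_factorial(3)
= 6 * 5 * 4 * 3 * compute_factorial(2)
= 6 * 5 * 4 * 3 * 2 * compute_factorial(1)
= 6 * 5 * 4 * 3 * 2 * 1
= 720


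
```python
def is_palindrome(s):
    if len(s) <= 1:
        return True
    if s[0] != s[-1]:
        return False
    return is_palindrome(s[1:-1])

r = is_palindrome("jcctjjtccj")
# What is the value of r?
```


is_palindrome("jcctjjtccj")
"jcctjjtccj": s[0]='j' == s[-1]='j' -> is_palindrome("cctjjtcc")
"cctjjtcc": s[0]='c' == s[-1]='c' -> is_palindrome("ctjjtc")
"ctjjtc": s[0]='c' == s[-1]='c' -> is_palindrome("tjjt")
"tjjt": s[0]='t' == s[-1]='t' -> is_palindrome("jj")
"jj": s[0]='j' == s[-1]='j' -> is_palindrome("")
"": len <= 1 -> True
= True


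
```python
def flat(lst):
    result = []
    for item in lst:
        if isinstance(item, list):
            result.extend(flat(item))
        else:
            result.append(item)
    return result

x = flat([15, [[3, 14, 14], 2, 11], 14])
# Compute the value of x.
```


flat([15, [[3, 14, 14], 2, 11], 14])
Processing each element:
  15 is not a list -> append 15
  [[3, 14, 14], 2, 11] is a list -> flat recursively -> [3, 14, 14, 2, 11]
  14 is not a list -> append 14
= [15, 3, 14, 14, 2, 11, 14]


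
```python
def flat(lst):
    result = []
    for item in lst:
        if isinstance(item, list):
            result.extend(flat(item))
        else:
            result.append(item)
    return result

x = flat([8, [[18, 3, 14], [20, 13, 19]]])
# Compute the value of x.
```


flat([8, [[18, 3, 14], [20, 13, 19]]])
Processing each element:
  8 is not a list -> append 8
  [[18, 3, 14], [20, 13, 19]] is a list -> flat recursively -> [18, 3, 14, 20, 13, 19]
= [8, 18, 3, 14, 20, 13, 19]
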